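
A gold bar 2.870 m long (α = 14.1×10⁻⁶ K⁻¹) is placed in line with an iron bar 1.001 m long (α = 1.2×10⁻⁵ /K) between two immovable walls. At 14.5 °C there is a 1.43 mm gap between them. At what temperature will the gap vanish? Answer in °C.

α₁L₁ = 4.0467×10⁻⁵ m/K, α₂L₂ = 1.2012×10⁻⁵ m/K → total 5.2479×10⁻⁵ m/K
ΔT = g/(α₁L₁+α₂L₂) = 1.43×10⁻³ / 5.2479×10⁻⁵ = 27.249 K
T = 14.5 + 27.249 = 41.749 °C

T = 41.7 °C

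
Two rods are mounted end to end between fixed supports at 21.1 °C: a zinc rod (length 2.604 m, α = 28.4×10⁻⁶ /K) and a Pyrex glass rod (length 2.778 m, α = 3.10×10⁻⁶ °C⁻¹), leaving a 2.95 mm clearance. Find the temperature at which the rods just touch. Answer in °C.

T = 56.8 °C

α₁L₁ = 7.39536×10⁻⁵ m/K, α₂L₂ = 8.6118×10⁻⁶ m/K → total 8.25654×10⁻⁵ m/K
ΔT = g/(α₁L₁+α₂L₂) = 2.95×10⁻³ / 8.25654×10⁻⁵ = 35.729 K
T = 21.1 + 35.729 = 56.829 °C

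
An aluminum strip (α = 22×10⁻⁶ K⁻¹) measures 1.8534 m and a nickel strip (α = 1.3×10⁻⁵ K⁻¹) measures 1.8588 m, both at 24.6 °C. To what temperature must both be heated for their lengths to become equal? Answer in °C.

T = 349.7 °C

Equal length when α₁L₁ΔT − α₂L₂ΔT = L₂ − L₁ = 5.40×10⁻³ m
α₁L₁ = 4.07748×10⁻⁵, α₂L₂ = 2.41644×10⁻⁵ → Δ(αL) = 1.66104×10⁻⁵ m/K
ΔT = 5.40×10⁻³ / 1.66104×10⁻⁵ = 325.098 K, so T = 24.6 + 325.098 = 349.698 °C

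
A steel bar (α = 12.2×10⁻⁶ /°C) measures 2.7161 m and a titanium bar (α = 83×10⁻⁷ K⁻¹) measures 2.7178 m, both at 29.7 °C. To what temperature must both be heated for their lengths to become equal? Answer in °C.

T = 190.4 °C

Equal length when α₁L₁ΔT − α₂L₂ΔT = L₂ − L₁ = 1.70×10⁻³ m
α₁L₁ = 3.313642×10⁻⁵, α₂L₂ = 2.255774×10⁻⁵ → Δ(αL) = 1.057868×10⁻⁵ m/K
ΔT = 1.70×10⁻³ / 1.057868×10⁻⁵ = 160.701 K, so T = 29.7 + 160.701 = 190.401 °C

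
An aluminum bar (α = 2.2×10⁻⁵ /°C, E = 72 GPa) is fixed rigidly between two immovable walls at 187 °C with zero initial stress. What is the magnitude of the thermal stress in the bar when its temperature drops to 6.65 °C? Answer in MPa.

σ = 286 MPa

Fully constrained: the free strain ε = αΔT is blocked, so σ = Eε = EαΔT.
|ΔT| = 180.35 K
σ = 72.0×10⁹ × 2.2×10⁻⁵ × 180.35 = 2.86×10⁸ Pa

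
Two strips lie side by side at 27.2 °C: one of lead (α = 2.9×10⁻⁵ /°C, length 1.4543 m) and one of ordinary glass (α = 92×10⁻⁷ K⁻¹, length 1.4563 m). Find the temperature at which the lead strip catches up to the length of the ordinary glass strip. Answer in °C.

Equal length when α₁L₁ΔT − α₂L₂ΔT = L₂ − L₁ = 2.00×10⁻³ m
α₁L₁ = 4.21747×10⁻⁵, α₂L₂ = 1.339796×10⁻⁵ → Δ(αL) = 2.877674×10⁻⁵ m/K
ΔT = 2.00×10⁻³ / 2.877674×10⁻⁵ = 69.5006 K, so T = 27.2 + 69.5006 = 96.7006 °C

T = 96.70 °C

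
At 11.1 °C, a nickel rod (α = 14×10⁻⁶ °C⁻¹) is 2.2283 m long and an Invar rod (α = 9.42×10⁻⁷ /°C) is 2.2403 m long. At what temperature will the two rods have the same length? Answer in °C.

T = 423.7 °C

Equal length when α₁L₁ΔT − α₂L₂ΔT = L₂ − L₁ = 1.20×10⁻² m
α₁L₁ = 3.11962×10⁻⁵, α₂L₂ = 2.1103626×10⁻⁶ → Δ(αL) = 2.90858374×10⁻⁵ m/K
ΔT = 1.20×10⁻² / 2.90858374×10⁻⁵ = 412.572 K, so T = 11.1 + 412.572 = 423.672 °C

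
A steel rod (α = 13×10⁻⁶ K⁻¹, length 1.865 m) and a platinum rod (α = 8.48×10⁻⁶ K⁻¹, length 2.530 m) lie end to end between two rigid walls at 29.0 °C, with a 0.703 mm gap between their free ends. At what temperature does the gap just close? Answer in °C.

T = 44.4 °C

Gap closes when ΔL₁ + ΔL₂ = 0.703 mm = 7.03×10⁻⁴ m
(α₁L₁ + α₂L₂)ΔT = g
α₁L₁ + α₂L₂ = 13×10⁻⁶×1.865 + 8.48×10⁻⁶×2.530 = 4.56994×10⁻⁵ m/K
ΔT = 7.03×10⁻⁴ / 4.56994×10⁻⁵ = 15.383 K
T = 29.0 + 15.383 = 44.383 °C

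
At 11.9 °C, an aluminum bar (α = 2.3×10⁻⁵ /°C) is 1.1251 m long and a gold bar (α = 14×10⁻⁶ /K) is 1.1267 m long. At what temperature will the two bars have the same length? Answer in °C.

Equal length when α₁L₁ΔT − α₂L₂ΔT = L₂ − L₁ = 1.60×10⁻³ m
α₁L₁ = 2.58773×10⁻⁵, α₂L₂ = 1.57738×10⁻⁵ → Δ(αL) = 1.01035×10⁻⁵ m/K
ΔT = 1.60×10⁻³ / 1.01035×10⁻⁵ = 158.361 K, so T = 11.9 + 158.361 = 170.261 °C

T = 170.3 °C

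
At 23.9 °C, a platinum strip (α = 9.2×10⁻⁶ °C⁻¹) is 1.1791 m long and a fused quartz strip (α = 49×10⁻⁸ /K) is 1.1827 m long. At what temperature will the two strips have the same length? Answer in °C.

Equal length when α₁L₁ΔT − α₂L₂ΔT = L₂ − L₁ = 3.60×10⁻³ m
α₁L₁ = 1.084772×10⁻⁵, α₂L₂ = 5.79523×10⁻⁷ → Δ(αL) = 1.0268197×10⁻⁵ m/K
ΔT = 3.60×10⁻³ / 1.0268197×10⁻⁵ = 350.597 K, so T = 23.9 + 350.597 = 374.497 °C

T = 374.5 °C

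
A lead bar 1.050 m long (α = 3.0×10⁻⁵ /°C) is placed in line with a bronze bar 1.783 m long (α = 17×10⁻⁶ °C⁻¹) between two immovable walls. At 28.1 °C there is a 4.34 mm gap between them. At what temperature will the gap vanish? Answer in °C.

Gap closes when ΔL₁ + ΔL₂ = 4.34 mm = 4.34×10⁻³ m
(α₁L₁ + α₂L₂)ΔT = g
α₁L₁ + α₂L₂ = 3.0×10⁻⁵×1.050 + 17×10⁻⁶×1.783 = 6.1811×10⁻⁵ m/K
ΔT = 4.34×10⁻³ / 6.1811×10⁻⁵ = 70.214 K
T = 28.1 + 70.214 = 98.314 °C

T = 98.3 °C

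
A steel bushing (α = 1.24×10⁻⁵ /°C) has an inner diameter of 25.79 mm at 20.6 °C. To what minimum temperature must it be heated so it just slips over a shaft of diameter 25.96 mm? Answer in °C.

Required Δd = 25.96 − 25.79 = 0.17 mm
Δd = αd₀ΔT ⇒ ΔT = Δd/(αd₀) = 0.17 / (1.24×10⁻⁵ × 25.79) = 531.59 K
T_min = 20.6 + 531.59 = 552.19 °C

T = 552 °C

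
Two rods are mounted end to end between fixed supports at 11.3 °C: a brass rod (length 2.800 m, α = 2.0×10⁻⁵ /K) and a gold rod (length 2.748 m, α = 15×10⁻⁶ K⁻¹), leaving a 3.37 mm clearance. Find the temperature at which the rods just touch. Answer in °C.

Gap closes when ΔL₁ + ΔL₂ = 3.37 mm = 3.37×10⁻³ m
(α₁L₁ + α₂L₂)ΔT = g
α₁L₁ + α₂L₂ = 2.0×10⁻⁵×2.800 + 15×10⁻⁶×2.748 = 9.722×10⁻⁵ m/K
ΔT = 3.37×10⁻³ / 9.722×10⁻⁵ = 34.664 K
T = 11.3 + 34.664 = 45.964 °C

T = 46.0 °C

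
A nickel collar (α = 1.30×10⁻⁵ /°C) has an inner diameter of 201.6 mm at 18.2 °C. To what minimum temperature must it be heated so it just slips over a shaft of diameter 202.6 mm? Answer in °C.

T = 400 °C

Required Δd = 202.6 − 201.6 = 1.0 mm
Δd = αd₀ΔT ⇒ ΔT = Δd/(αd₀) = 1.0 / (1.30×10⁻⁵ × 201.6) = 381.56 K
T_min = 18.2 + 381.56 = 399.76 °C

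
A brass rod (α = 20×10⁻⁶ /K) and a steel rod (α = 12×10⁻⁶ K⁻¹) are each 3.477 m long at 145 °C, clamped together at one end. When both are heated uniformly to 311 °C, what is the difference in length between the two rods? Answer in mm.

4.62 mm

ΔT = 166 K
brass: ΔL = 20×10⁻⁶ × 3.477 m × 166 = 1.1544×10⁻² m = 11.544 mm
steel: ΔL = 12×10⁻⁶ × 3.477 m × 166 = 6.9262×10⁻³ m = 6.9262 mm
difference = 11.544 − 6.9262 = 4.6178 mm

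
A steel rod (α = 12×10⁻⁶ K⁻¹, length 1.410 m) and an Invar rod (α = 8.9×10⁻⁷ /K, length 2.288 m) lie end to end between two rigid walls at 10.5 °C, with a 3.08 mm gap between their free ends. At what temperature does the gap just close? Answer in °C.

T = 173 °C

α₁L₁ = 1.692×10⁻⁵ m/K, α₂L₂ = 2.03632×10⁻⁶ m/K → total 1.895632×10⁻⁵ m/K
ΔT = g/(α₁L₁+α₂L₂) = 3.08×10⁻³ / 1.895632×10⁻⁵ = 162.48 K
T = 10.5 + 162.48 = 172.98 °C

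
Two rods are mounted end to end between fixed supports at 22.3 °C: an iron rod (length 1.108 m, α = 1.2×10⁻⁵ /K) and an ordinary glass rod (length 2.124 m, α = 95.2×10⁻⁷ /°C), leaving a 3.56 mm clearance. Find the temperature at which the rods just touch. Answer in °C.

α₁L₁ = 1.3296×10⁻⁵ m/K, α₂L₂ = 2.022048×10⁻⁵ m/K → total 3.351648×10⁻⁵ m/K
ΔT = g/(α₁L₁+α₂L₂) = 3.56×10⁻³ / 3.351648×10⁻⁵ = 106.22 K
T = 22.3 + 106.22 = 128.52 °C

T = 129 °C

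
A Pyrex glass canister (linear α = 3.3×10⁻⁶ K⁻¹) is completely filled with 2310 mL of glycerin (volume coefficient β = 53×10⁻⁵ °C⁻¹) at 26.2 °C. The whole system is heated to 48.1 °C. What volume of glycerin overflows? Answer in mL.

The canister also expands: β_container ≈ 3α = 9.9×10⁻⁶ /K
Net overflow = V₀(β_liq − 3α_cont)ΔT
β − 3α = 5.30×10⁻⁴ − 9.9×10⁻⁶ = 5.201×10⁻⁴ /K; ΔT = 21.9 K
ΔV = 2310 × 5.201×10⁻⁴ × 21.9 = 26.3 mL

26.3 mL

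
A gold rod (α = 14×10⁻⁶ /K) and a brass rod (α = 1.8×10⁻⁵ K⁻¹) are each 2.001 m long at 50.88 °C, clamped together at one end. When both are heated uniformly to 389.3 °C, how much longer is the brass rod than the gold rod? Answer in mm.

2.71 mm

ΔT = 338.42 K
gold: ΔL = 14×10⁻⁶ × 2.001 m × 338.42 = 9.4805×10⁻³ m = 9.4805 mm
brass: ΔL = 1.8×10⁻⁵ × 2.001 m × 338.42 = 1.2189×10⁻² m = 12.189 mm
difference = 12.189 − 9.4805 = 2.7085 mm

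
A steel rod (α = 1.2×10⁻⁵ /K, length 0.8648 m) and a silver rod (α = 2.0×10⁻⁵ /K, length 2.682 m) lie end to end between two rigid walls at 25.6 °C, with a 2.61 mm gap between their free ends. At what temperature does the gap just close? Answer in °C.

T = 66.4 °C

α₁L₁ = 1.03776×10⁻⁵ m/K, α₂L₂ = 5.364×10⁻⁵ m/K → total 6.40176×10⁻⁵ m/K
ΔT = g/(α₁L₁+α₂L₂) = 2.61×10⁻³ / 6.40176×10⁻⁵ = 40.770 K
T = 25.6 + 40.770 = 66.370 °C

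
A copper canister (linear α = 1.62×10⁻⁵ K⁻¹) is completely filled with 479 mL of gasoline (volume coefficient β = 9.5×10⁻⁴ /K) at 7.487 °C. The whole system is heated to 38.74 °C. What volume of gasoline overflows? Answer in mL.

The canister also expands: β_container ≈ 3α = 4.86×10⁻⁵ /K
Net overflow = V₀(β_liq − 3α_cont)ΔT
β − 3α = 9.50×10⁻⁴ − 4.86×10⁻⁵ = 9.014×10⁻⁴ /K; ΔT = 31.253 K
ΔV = 479 × 9.014×10⁻⁴ × 31.253 = 13.5 mL

13.5 mL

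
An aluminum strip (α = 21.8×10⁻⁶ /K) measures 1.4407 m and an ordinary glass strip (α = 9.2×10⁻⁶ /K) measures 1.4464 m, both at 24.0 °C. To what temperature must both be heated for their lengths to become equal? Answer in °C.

Equal length when α₁L₁ΔT − α₂L₂ΔT = L₂ − L₁ = 5.70×10⁻³ m
α₁L₁ = 3.140726×10⁻⁵, α₂L₂ = 1.330688×10⁻⁵ → Δ(αL) = 1.810038×10⁻⁵ m/K
ΔT = 5.70×10⁻³ / 1.810038×10⁻⁵ = 314.911 K, so T = 24.0 + 314.911 = 338.911 °C

T = 338.9 °C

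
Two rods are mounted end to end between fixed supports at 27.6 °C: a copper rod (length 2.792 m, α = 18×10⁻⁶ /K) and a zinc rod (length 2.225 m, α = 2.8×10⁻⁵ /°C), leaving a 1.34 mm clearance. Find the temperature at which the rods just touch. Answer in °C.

T = 39.5 °C

α₁L₁ = 5.0256×10⁻⁵ m/K, α₂L₂ = 6.230×10⁻⁵ m/K → total 1.12556×10⁻⁴ m/K
ΔT = g/(α₁L₁+α₂L₂) = 1.34×10⁻³ / 1.12556×10⁻⁴ = 11.905 K
T = 27.6 + 11.905 = 39.505 °C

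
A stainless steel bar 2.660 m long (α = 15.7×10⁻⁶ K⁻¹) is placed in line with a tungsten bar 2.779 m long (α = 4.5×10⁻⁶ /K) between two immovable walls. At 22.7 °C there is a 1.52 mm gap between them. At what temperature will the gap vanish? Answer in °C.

T = 50.7 °C

Gap closes when ΔL₁ + ΔL₂ = 1.52 mm = 1.52×10⁻³ m
(α₁L₁ + α₂L₂)ΔT = g
α₁L₁ + α₂L₂ = 15.7×10⁻⁶×2.660 + 4.5×10⁻⁶×2.779 = 5.42675×10⁻⁵ m/K
ΔT = 1.52×10⁻³ / 5.42675×10⁻⁵ = 28.009 K
T = 22.7 + 28.009 = 50.709 °C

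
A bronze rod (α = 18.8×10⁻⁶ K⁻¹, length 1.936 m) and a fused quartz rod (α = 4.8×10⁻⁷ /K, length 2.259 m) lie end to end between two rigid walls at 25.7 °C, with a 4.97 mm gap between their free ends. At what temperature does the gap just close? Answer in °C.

T = 158 °C

α₁L₁ = 3.63968×10⁻⁵ m/K, α₂L₂ = 1.08432×10⁻⁶ m/K → total 3.748112×10⁻⁵ m/K
ΔT = g/(α₁L₁+α₂L₂) = 4.97×10⁻³ / 3.748112×10⁻⁵ = 132.60 K
T = 25.7 + 132.60 = 158.30 °C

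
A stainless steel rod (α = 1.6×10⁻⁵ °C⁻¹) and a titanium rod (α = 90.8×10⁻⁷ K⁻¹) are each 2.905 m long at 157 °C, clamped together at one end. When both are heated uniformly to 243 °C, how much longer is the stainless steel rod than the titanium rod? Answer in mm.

ΔT = 86 K
stainless steel: ΔL = 1.6×10⁻⁵ × 2.905 m × 86 = 3.9973×10⁻³ m = 3.9973 mm
titanium: ΔL = 90.8×10⁻⁷ × 2.905 m × 86 = 2.2685×10⁻³ m = 2.2685 mm
difference = 3.9973 − 2.2685 = 1.7288 mm

1.73 mm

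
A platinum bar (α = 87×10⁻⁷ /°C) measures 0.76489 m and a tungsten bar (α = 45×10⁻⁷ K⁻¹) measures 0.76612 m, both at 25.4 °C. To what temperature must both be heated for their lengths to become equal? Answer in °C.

T = 408.9 °C

Equal length when α₁L₁ΔT − α₂L₂ΔT = L₂ − L₁ = 1.23×10⁻³ m
α₁L₁ = 6.654543×10⁻⁶, α₂L₂ = 3.44754×10⁻⁶ → Δ(αL) = 3.207003×10⁻⁶ m/K
ΔT = 1.23×10⁻³ / 3.207003×10⁻⁶ = 383.536 K, so T = 25.4 + 383.536 = 408.936 °C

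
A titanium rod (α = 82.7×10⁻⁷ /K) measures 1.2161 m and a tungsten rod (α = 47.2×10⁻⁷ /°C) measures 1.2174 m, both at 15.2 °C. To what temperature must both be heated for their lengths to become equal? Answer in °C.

T = 316.8 °C

L₁(1 + α₁ΔT) = L₂(1 + α₂ΔT) ⇒ ΔT = (L₂ − L₁)/(α₁L₁ − α₂L₂)
L₂ − L₁ = 1.2174 − 1.2161 = 1.30×10⁻³ m
α₁L₁ − α₂L₂ = 82.7×10⁻⁷×1.2161 − 47.2×10⁻⁷×1.2174 = 4.311019×10⁻⁶ m/K
ΔT = 1.30×10⁻³ / 4.311019×10⁻⁶ = 301.553 K
T = 15.2 + 301.553 = 316.753 °C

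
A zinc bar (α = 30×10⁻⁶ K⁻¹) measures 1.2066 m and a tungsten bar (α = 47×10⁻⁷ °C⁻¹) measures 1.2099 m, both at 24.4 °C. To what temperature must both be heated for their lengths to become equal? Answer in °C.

Equal length when α₁L₁ΔT − α₂L₂ΔT = L₂ − L₁ = 3.30×10⁻³ m
α₁L₁ = 3.6198×10⁻⁵, α₂L₂ = 5.68653×10⁻⁶ → Δ(αL) = 3.051147×10⁻⁵ m/K
ΔT = 3.30×10⁻³ / 3.051147×10⁻⁵ = 108.156 K, so T = 24.4 + 108.156 = 132.556 °C

T = 132.6 °C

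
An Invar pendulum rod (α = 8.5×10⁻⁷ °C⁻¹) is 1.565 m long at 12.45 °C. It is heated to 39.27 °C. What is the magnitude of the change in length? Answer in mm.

ΔL = 0.0357 mm

|ΔT| = |39.27 − 12.45| = 26.82 K
ΔL = αL₀ΔT = (8.5×10⁻⁷)(1.565)(26.82) = 3.57×10⁻⁵ m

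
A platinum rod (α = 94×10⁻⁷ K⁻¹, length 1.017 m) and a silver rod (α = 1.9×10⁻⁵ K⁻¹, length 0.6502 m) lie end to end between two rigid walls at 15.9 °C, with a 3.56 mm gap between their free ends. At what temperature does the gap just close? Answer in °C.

Gap closes when ΔL₁ + ΔL₂ = 3.56 mm = 3.56×10⁻³ m
(α₁L₁ + α₂L₂)ΔT = g
α₁L₁ + α₂L₂ = 94×10⁻⁷×1.017 + 1.9×10⁻⁵×0.6502 = 2.19136×10⁻⁵ m/K
ΔT = 3.56×10⁻³ / 2.19136×10⁻⁵ = 162.46 K
T = 15.9 + 162.46 = 178.36 °C

T = 178 °C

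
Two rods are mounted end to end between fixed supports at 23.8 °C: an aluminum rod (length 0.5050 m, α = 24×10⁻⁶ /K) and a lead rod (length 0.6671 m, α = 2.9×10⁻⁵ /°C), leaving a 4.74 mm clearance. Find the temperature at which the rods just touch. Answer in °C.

T = 174 °C

Gap closes when ΔL₁ + ΔL₂ = 4.74 mm = 4.74×10⁻³ m
(α₁L₁ + α₂L₂)ΔT = g
α₁L₁ + α₂L₂ = 24×10⁻⁶×0.5050 + 2.9×10⁻⁵×0.6671 = 3.14659×10⁻⁵ m/K
ΔT = 4.74×10⁻³ / 3.14659×10⁻⁵ = 150.64 K
T = 23.8 + 150.64 = 174.44 °C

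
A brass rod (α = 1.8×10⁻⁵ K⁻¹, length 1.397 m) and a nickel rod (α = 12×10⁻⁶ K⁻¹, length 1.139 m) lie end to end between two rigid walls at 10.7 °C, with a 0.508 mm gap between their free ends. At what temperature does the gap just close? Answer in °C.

Gap closes when ΔL₁ + ΔL₂ = 0.508 mm = 5.08×10⁻⁴ m
(α₁L₁ + α₂L₂)ΔT = g
α₁L₁ + α₂L₂ = 1.8×10⁻⁵×1.397 + 12×10⁻⁶×1.139 = 3.8814×10⁻⁵ m/K
ΔT = 5.08×10⁻⁴ / 3.8814×10⁻⁵ = 13.088 K
T = 10.7 + 13.088 = 23.788 °C

T = 23.8 °C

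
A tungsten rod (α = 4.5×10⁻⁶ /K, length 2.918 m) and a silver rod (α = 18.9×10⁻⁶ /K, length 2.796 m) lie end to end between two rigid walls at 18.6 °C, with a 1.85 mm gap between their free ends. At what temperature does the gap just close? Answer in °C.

T = 46.6 °C

Gap closes when ΔL₁ + ΔL₂ = 1.85 mm = 1.85×10⁻³ m
(α₁L₁ + α₂L₂)ΔT = g
α₁L₁ + α₂L₂ = 4.5×10⁻⁶×2.918 + 18.9×10⁻⁶×2.796 = 6.59754×10⁻⁵ m/K
ΔT = 1.85×10⁻³ / 6.59754×10⁻⁵ = 28.041 K
T = 18.6 + 28.041 = 46.641 °C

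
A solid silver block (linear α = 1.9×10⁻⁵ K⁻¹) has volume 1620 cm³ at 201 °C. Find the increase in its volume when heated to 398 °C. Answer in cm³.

Isotropic solid: β ≈ 3α = 5.7×10⁻⁵ /K; ΔT = 197 K
ΔV = 3αV₀ΔT = 3(1.9×10⁻⁵)(1620)(197) = 18.2 cm³

ΔV = 18.2 cm³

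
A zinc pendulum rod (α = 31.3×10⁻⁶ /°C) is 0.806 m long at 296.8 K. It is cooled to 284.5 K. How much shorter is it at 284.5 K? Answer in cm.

ΔL = 0.0310 cm

|ΔT| = |284.5 − 296.8| = 12.3 K
ΔL = αL₀ΔT = (31.3×10⁻⁶)(0.806)(12.3) = 3.10×10⁻⁴ m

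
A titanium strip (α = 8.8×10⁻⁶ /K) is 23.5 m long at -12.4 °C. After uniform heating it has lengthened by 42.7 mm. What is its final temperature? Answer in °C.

T = 194 °C

ΔL = αL₀ΔT ⇒ ΔT = ΔL / (αL₀)
ΔT = 42.7×10⁻³ m / (8.8×10⁻⁶ × 23.5 m) = 206.48 K
T = -12.4 + 206.48 = 194.08 °C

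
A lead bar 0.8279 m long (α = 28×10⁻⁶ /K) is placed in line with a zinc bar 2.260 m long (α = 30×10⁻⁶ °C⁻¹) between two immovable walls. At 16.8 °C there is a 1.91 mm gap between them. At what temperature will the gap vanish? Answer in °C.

Gap closes when ΔL₁ + ΔL₂ = 1.91 mm = 1.91×10⁻³ m
(α₁L₁ + α₂L₂)ΔT = g
α₁L₁ + α₂L₂ = 28×10⁻⁶×0.8279 + 30×10⁻⁶×2.260 = 9.09812×10⁻⁵ m/K
ΔT = 1.91×10⁻³ / 9.09812×10⁻⁵ = 20.993 K
T = 16.8 + 20.993 = 37.793 °C

T = 37.8 °C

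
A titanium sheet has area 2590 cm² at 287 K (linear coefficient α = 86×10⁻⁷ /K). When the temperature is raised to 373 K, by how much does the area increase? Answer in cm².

ΔA = 3.83 cm²

Area coefficient ≈ 2α; |ΔT| = 86 K
ΔA = 2αA₀ΔT = 2(86×10⁻⁷)(2590)(86) = 3.83 cm²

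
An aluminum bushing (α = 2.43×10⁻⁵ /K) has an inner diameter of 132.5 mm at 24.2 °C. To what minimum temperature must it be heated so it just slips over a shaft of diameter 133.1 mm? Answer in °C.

T = 211 °C

Required Δd = 133.1 − 132.5 = 0.6 mm
Δd = αd₀ΔT ⇒ ΔT = Δd/(αd₀) = 0.6 / (2.43×10⁻⁵ × 132.5) = 186.35 K
T_min = 24.2 + 186.35 = 210.55 °C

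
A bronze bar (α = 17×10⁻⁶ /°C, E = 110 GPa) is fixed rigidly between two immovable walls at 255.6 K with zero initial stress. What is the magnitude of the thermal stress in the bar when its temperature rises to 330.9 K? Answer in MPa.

σ = 141 MPa

Fully constrained: the free strain ε = αΔT is blocked, so σ = Eε = EαΔT.
|ΔT| = 75.3 K
σ = 110×10⁹ × 17×10⁻⁶ × 75.3 = 1.41×10⁸ Pa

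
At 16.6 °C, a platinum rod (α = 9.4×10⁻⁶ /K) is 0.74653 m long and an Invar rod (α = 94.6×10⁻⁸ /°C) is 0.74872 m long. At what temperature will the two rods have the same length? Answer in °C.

T = 363.7 °C

Equal length when α₁L₁ΔT − α₂L₂ΔT = L₂ − L₁ = 2.19×10⁻³ m
α₁L₁ = 7.017382×10⁻⁶, α₂L₂ = 7.0828912×10⁻⁷ → Δ(αL) = 6.30909288×10⁻⁶ m/K
ΔT = 2.19×10⁻³ / 6.30909288×10⁻⁶ = 347.118 K, so T = 16.6 + 347.118 = 363.718 °C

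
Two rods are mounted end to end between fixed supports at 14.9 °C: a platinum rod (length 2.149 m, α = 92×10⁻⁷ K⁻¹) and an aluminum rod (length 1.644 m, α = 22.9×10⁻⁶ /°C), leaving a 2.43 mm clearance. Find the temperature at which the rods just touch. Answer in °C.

T = 57.2 °C

Gap closes when ΔL₁ + ΔL₂ = 2.43 mm = 2.43×10⁻³ m
(α₁L₁ + α₂L₂)ΔT = g
α₁L₁ + α₂L₂ = 92×10⁻⁷×2.149 + 22.9×10⁻⁶×1.644 = 5.74184×10⁻⁵ m/K
ΔT = 2.43×10⁻³ / 5.74184×10⁻⁵ = 42.321 K
T = 14.9 + 42.321 = 57.221 °C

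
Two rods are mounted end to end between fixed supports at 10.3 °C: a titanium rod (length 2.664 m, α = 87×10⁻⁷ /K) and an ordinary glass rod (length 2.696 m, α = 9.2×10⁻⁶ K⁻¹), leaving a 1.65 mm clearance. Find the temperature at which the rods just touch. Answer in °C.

T = 44.7 °C

Gap closes when ΔL₁ + ΔL₂ = 1.65 mm = 1.65×10⁻³ m
(α₁L₁ + α₂L₂)ΔT = g
α₁L₁ + α₂L₂ = 87×10⁻⁷×2.664 + 9.2×10⁻⁶×2.696 = 4.798×10⁻⁵ m/K
ΔT = 1.65×10⁻³ / 4.798×10⁻⁵ = 34.389 K
T = 10.3 + 34.389 = 44.689 °C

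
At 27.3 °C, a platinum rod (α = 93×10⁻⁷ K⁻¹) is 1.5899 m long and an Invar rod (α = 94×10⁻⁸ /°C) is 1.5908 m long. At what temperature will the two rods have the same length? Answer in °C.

T = 95.02 °C

Equal length when α₁L₁ΔT − α₂L₂ΔT = L₂ − L₁ = 9.00×10⁻⁴ m
α₁L₁ = 1.478607×10⁻⁵, α₂L₂ = 1.495352×10⁻⁶ → Δ(αL) = 1.3290718×10⁻⁵ m/K
ΔT = 9.00×10⁻⁴ / 1.3290718×10⁻⁵ = 67.7164 K, so T = 27.3 + 67.7164 = 95.0164 °C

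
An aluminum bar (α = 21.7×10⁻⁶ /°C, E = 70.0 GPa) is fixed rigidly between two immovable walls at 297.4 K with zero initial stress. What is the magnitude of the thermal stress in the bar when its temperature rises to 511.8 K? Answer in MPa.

Fully constrained: the free strain ε = αΔT is blocked, so σ = Eε = EαΔT.
|ΔT| = 214.4 K
σ = 70.0×10⁹ × 21.7×10⁻⁶ × 214.4 = 3.26×10⁸ Pa

σ = 326 MPa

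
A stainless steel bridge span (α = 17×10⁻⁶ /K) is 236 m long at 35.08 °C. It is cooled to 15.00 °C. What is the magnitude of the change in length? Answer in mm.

ΔL = 80.6 mm

|ΔT| = |15.00 − 35.08| = 20.08 K
ΔL = αL₀ΔT = (17×10⁻⁶)(236)(20.08) = 8.06×10⁻² m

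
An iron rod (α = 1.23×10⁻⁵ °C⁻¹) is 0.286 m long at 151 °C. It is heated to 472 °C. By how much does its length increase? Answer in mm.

ΔL = 1.13 mm

|ΔT| = |472 − 151| = 321 K
ΔL = αL₀ΔT = (1.23×10⁻⁵)(0.286)(321) = 1.13×10⁻³ m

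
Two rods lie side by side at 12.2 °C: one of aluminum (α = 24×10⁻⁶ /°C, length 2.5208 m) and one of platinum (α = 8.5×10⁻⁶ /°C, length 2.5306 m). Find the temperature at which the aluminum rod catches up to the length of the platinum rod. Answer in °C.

L₁(1 + α₁ΔT) = L₂(1 + α₂ΔT) ⇒ ΔT = (L₂ − L₁)/(α₁L₁ − α₂L₂)
L₂ − L₁ = 2.5306 − 2.5208 = 9.80×10⁻³ m
α₁L₁ − α₂L₂ = 24×10⁻⁶×2.5208 − 8.5×10⁻⁶×2.5306 = 3.89891×10⁻⁵ m/K
ΔT = 9.80×10⁻³ / 3.89891×10⁻⁵ = 251.352 K
T = 12.2 + 251.352 = 263.552 °C

T = 263.6 °C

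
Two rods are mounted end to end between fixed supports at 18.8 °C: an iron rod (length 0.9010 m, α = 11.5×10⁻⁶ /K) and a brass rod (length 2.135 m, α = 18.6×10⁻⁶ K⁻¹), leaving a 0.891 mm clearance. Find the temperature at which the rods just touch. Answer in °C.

T = 36.6 °C

Gap closes when ΔL₁ + ΔL₂ = 0.891 mm = 8.91×10⁻⁴ m
(α₁L₁ + α₂L₂)ΔT = g
α₁L₁ + α₂L₂ = 11.5×10⁻⁶×0.9010 + 18.6×10⁻⁶×2.135 = 5.00725×10⁻⁵ m/K
ΔT = 8.91×10⁻⁴ / 5.00725×10⁻⁵ = 17.794 K
T = 18.8 + 17.794 = 36.594 °C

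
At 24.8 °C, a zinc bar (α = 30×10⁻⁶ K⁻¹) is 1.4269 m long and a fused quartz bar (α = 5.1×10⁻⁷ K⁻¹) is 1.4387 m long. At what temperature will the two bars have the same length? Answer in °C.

T = 305.3 °C

Equal length when α₁L₁ΔT − α₂L₂ΔT = L₂ − L₁ = 1.18×10⁻² m
α₁L₁ = 4.2807×10⁻⁵, α₂L₂ = 7.33737×10⁻⁷ → Δ(αL) = 4.2073263×10⁻⁵ m/K
ΔT = 1.18×10⁻² / 4.2073263×10⁻⁵ = 280.463 K, so T = 24.8 + 280.463 = 305.263 °C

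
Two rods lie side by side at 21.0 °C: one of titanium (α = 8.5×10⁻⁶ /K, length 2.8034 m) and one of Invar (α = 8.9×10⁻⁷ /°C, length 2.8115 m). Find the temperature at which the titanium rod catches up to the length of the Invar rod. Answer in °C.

T = 400.8 °C

Equal length when α₁L₁ΔT − α₂L₂ΔT = L₂ − L₁ = 8.10×10⁻³ m
α₁L₁ = 2.38289×10⁻⁵, α₂L₂ = 2.502235×10⁻⁶ → Δ(αL) = 2.1326665×10⁻⁵ m/K
ΔT = 8.10×10⁻³ / 2.1326665×10⁻⁵ = 379.806 K, so T = 21.0 + 379.806 = 400.806 °C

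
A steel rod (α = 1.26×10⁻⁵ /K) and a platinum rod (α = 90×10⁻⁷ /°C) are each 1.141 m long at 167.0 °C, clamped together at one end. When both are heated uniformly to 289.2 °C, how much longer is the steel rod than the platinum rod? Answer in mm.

ΔT = 122.2 K
steel: ΔL = 1.26×10⁻⁵ × 1.141 m × 122.2 = 1.7568×10⁻³ m = 1.7568 mm
platinum: ΔL = 90×10⁻⁷ × 1.141 m × 122.2 = 1.2549×10⁻³ m = 1.2549 mm
difference = 1.7568 − 1.2549 = 0.5019 mm

0.502 mm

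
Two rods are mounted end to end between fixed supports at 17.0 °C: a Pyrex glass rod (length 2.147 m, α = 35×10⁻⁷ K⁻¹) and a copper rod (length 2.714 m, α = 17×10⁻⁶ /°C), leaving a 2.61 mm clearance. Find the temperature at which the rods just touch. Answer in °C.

α₁L₁ = 7.5145×10⁻⁶ m/K, α₂L₂ = 4.6138×10⁻⁵ m/K → total 5.36525×10⁻⁵ m/K
ΔT = g/(α₁L₁+α₂L₂) = 2.61×10⁻³ / 5.36525×10⁻⁵ = 48.646 K
T = 17.0 + 48.646 = 65.646 °C

T = 65.6 °C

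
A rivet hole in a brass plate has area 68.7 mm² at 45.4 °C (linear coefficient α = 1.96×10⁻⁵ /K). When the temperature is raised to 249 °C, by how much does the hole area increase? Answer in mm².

Area coefficient ≈ 2α; |ΔT| = 203.6 K
ΔA = 2αA₀ΔT = 2(1.96×10⁻⁵)(68.7)(203.6) = 0.548 mm²

ΔA = 0.548 mm²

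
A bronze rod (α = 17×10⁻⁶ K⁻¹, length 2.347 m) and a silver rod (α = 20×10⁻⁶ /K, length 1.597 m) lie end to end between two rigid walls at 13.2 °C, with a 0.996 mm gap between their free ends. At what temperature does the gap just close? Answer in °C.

T = 27.1 °C

Gap closes when ΔL₁ + ΔL₂ = 0.996 mm = 9.96×10⁻⁴ m
(α₁L₁ + α₂L₂)ΔT = g
α₁L₁ + α₂L₂ = 17×10⁻⁶×2.347 + 20×10⁻⁶×1.597 = 7.1839×10⁻⁵ m/K
ΔT = 9.96×10⁻⁴ / 7.1839×10⁻⁵ = 13.864 K
T = 13.2 + 13.864 = 27.064 °C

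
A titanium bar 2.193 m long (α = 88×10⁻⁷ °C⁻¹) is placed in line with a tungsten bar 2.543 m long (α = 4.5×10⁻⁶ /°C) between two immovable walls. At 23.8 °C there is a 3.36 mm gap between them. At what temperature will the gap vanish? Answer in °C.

Gap closes when ΔL₁ + ΔL₂ = 3.36 mm = 3.36×10⁻³ m
(α₁L₁ + α₂L₂)ΔT = g
α₁L₁ + α₂L₂ = 88×10⁻⁷×2.193 + 4.5×10⁻⁶×2.543 = 3.07419×10⁻⁵ m/K
ΔT = 3.36×10⁻³ / 3.07419×10⁻⁵ = 109.30 K
T = 23.8 + 109.30 = 133.10 °C

T = 133 °C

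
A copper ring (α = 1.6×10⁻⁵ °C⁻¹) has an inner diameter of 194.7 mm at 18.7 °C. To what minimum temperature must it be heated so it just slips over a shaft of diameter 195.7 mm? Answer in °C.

Required Δd = 195.7 − 194.7 = 1.0 mm
Δd = αd₀ΔT ⇒ ΔT = Δd/(αd₀) = 1.0 / (1.6×10⁻⁵ × 194.7) = 321.01 K
T_min = 18.7 + 321.01 = 339.71 °C

T = 340 °C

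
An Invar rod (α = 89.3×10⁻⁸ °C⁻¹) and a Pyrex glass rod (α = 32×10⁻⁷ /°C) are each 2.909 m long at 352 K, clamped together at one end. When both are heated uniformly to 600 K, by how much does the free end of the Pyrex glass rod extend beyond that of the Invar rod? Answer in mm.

ΔT = 248 K
Invar: ΔL = 89.3×10⁻⁸ × 2.909 m × 248 = 6.4424×10⁻⁴ m = 0.64424 mm
Pyrex glass: ΔL = 32×10⁻⁷ × 2.909 m × 248 = 2.3086×10⁻³ m = 2.3086 mm
difference = 2.3086 − 0.64424 = 1.66436 mm

1.66 mm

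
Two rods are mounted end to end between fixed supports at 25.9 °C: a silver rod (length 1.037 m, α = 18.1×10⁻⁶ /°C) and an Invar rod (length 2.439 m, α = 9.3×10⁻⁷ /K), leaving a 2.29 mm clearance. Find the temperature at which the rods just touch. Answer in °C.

T = 135 °C

α₁L₁ = 1.87697×10⁻⁵ m/K, α₂L₂ = 2.26827×10⁻⁶ m/K → total 2.103797×10⁻⁵ m/K
ΔT = g/(α₁L₁+α₂L₂) = 2.29×10⁻³ / 2.103797×10⁻⁵ = 108.85 K
T = 25.9 + 108.85 = 134.75 °C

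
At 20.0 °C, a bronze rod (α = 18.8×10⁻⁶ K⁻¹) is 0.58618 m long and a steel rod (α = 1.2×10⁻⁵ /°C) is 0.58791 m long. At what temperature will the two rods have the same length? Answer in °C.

T = 456.3 °C

Equal length when α₁L₁ΔT − α₂L₂ΔT = L₂ − L₁ = 1.73×10⁻³ m
α₁L₁ = 1.1020184×10⁻⁵, α₂L₂ = 7.05492×10⁻⁶ → Δ(αL) = 3.965264×10⁻⁶ m/K
ΔT = 1.73×10⁻³ / 3.965264×10⁻⁶ = 436.289 K, so T = 20.0 + 436.289 = 456.289 °C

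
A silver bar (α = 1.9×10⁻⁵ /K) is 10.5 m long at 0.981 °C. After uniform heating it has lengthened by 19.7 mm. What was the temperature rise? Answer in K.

ΔL = αL₀ΔT ⇒ ΔT = ΔL / (αL₀)
ΔT = 19.7×10⁻³ m / (1.9×10⁻⁵ × 10.5 m) = 98.747 K

ΔT = 98.7 K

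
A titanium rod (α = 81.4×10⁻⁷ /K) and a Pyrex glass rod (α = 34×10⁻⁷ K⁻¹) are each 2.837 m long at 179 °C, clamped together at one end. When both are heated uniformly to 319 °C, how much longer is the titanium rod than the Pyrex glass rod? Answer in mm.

1.88 mm

ΔT = 140 K
titanium: ΔL = 81.4×10⁻⁷ × 2.837 m × 140 = 3.2330×10⁻³ m = 3.2330 mm
Pyrex glass: ΔL = 34×10⁻⁷ × 2.837 m × 140 = 1.3504×10⁻³ m = 1.3504 mm
difference = 3.2330 − 1.3504 = 1.8826 mm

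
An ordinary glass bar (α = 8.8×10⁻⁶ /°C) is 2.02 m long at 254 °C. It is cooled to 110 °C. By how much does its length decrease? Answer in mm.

ΔL = 2.56 mm

|ΔT| = |110 − 254| = 144 K
ΔL = αL₀ΔT = (8.8×10⁻⁶)(2.02)(144) = 2.56×10⁻³ m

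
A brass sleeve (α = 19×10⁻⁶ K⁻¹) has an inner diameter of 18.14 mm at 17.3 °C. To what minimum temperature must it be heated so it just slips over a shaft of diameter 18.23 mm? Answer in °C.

Required Δd = 18.23 − 18.14 = 0.09 mm
Δd = αd₀ΔT ⇒ ΔT = Δd/(αd₀) = 0.09 / (19×10⁻⁶ × 18.14) = 261.13 K
T_min = 17.3 + 261.13 = 278.43 °C

T = 278 °C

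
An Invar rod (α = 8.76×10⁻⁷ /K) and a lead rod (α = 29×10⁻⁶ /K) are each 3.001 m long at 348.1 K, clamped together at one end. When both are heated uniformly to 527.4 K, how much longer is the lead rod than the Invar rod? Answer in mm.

ΔT = 179.3 K
Invar: ΔL = 8.76×10⁻⁷ × 3.001 m × 179.3 = 4.7136×10⁻⁴ m = 0.47136 mm
lead: ΔL = 29×10⁻⁶ × 3.001 m × 179.3 = 1.5604×10⁻² m = 15.604 mm
difference = 15.604 − 0.47136 = 15.13264 mm

15.1 mm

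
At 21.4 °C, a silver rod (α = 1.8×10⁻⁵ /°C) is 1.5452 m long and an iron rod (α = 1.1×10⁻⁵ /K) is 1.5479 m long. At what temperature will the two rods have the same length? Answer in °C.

T = 271.7 °C

L₁(1 + α₁ΔT) = L₂(1 + α₂ΔT) ⇒ ΔT = (L₂ − L₁)/(α₁L₁ − α₂L₂)
L₂ − L₁ = 1.5479 − 1.5452 = 2.70×10⁻³ m
α₁L₁ − α₂L₂ = 1.8×10⁻⁵×1.5452 − 1.1×10⁻⁵×1.5479 = 1.07867×10⁻⁵ m/K
ΔT = 2.70×10⁻³ / 1.07867×10⁻⁵ = 250.308 K
T = 21.4 + 250.308 = 271.708 °C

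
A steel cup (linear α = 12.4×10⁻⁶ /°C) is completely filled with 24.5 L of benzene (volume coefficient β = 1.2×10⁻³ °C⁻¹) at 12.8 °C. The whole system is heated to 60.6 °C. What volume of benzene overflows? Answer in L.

The cup also expands: β_container ≈ 3α = 3.72×10⁻⁵ /K
Net overflow = V₀(β_liq − 3α_cont)ΔT
β − 3α = 1.20×10⁻³ − 3.72×10⁻⁵ = 1.1628×10⁻³ /K; ΔT = 47.8 K
ΔV = 24.5 × 1.1628×10⁻³ × 47.8 = 1.36 L

1.36 L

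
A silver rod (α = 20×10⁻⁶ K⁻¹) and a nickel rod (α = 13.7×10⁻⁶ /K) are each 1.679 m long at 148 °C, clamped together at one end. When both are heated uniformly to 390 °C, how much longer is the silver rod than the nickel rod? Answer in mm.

ΔT = 242 K
silver: ΔL = 20×10⁻⁶ × 1.679 m × 242 = 8.1264×10⁻³ m = 8.1264 mm
nickel: ΔL = 13.7×10⁻⁶ × 1.679 m × 242 = 5.5666×10⁻³ m = 5.5666 mm
difference = 8.1264 − 5.5666 = 2.5598 mm

2.56 mm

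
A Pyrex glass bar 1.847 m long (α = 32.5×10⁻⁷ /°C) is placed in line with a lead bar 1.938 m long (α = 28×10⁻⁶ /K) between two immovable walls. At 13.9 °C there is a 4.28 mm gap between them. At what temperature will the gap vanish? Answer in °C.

Gap closes when ΔL₁ + ΔL₂ = 4.28 mm = 4.28×10⁻³ m
(α₁L₁ + α₂L₂)ΔT = g
α₁L₁ + α₂L₂ = 32.5×10⁻⁷×1.847 + 28×10⁻⁶×1.938 = 6.026675×10⁻⁵ m/K
ΔT = 4.28×10⁻³ / 6.026675×10⁻⁵ = 71.018 K
T = 13.9 + 71.018 = 84.918 °C

T = 84.9 °C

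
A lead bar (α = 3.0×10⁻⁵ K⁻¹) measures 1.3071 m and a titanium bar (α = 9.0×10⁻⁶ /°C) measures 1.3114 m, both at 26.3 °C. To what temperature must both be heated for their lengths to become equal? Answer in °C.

Equal length when α₁L₁ΔT − α₂L₂ΔT = L₂ − L₁ = 4.30×10⁻³ m
α₁L₁ = 3.9213×10⁻⁵, α₂L₂ = 1.18026×10⁻⁵ → Δ(αL) = 2.74104×10⁻⁵ m/K
ΔT = 4.30×10⁻³ / 2.74104×10⁻⁵ = 156.875 K, so T = 26.3 + 156.875 = 183.175 °C

T = 183.2 °C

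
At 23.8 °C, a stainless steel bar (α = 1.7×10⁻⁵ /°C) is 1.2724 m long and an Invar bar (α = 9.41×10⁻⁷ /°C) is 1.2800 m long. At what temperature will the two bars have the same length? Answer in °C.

T = 395.9 °C

Equal length when α₁L₁ΔT − α₂L₂ΔT = L₂ − L₁ = 7.60×10⁻³ m
α₁L₁ = 2.16308×10⁻⁵, α₂L₂ = 1.20448×10⁻⁶ → Δ(αL) = 2.042632×10⁻⁵ m/K
ΔT = 7.60×10⁻³ / 2.042632×10⁻⁵ = 372.069 K, so T = 23.8 + 372.069 = 395.869 °C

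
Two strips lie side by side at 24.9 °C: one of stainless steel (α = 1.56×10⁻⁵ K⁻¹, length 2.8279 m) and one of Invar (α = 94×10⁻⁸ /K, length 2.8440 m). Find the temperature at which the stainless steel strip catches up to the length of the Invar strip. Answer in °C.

Equal length when α₁L₁ΔT − α₂L₂ΔT = L₂ − L₁ = 1.61×10⁻² m
α₁L₁ = 4.411524×10⁻⁵, α₂L₂ = 2.67336×10⁻⁶ → Δ(αL) = 4.144188×10⁻⁵ m/K
ΔT = 1.61×10⁻² / 4.144188×10⁻⁵ = 388.496 K, so T = 24.9 + 388.496 = 413.396 °C

T = 413.4 °C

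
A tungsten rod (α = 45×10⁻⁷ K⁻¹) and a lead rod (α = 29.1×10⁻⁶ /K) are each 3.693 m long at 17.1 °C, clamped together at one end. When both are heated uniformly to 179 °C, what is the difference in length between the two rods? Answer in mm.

14.7 mm

ΔT = 161.9 K
tungsten: ΔL = 45×10⁻⁷ × 3.693 m × 161.9 = 2.6905×10⁻³ m = 2.6905 mm
lead: ΔL = 29.1×10⁻⁶ × 3.693 m × 161.9 = 1.7399×10⁻² m = 17.399 mm
difference = 17.399 − 2.6905 = 14.7085 mm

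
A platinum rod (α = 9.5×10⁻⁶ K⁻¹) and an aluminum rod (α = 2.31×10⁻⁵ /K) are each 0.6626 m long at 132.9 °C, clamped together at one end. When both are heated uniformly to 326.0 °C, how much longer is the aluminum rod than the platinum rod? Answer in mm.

ΔT = 193.1 K
platinum: ΔL = 9.5×10⁻⁶ × 0.6626 m × 193.1 = 1.2155×10⁻³ m = 1.2155 mm
aluminum: ΔL = 2.31×10⁻⁵ × 0.6626 m × 193.1 = 2.9556×10⁻³ m = 2.9556 mm
difference = 2.9556 − 1.2155 = 1.7401 mm

1.74 mm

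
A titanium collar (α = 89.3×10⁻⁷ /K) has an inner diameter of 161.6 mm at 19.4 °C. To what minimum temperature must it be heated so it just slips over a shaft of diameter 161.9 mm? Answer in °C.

Required Δd = 161.9 − 161.6 = 0.3 mm
Δd = αd₀ΔT ⇒ ΔT = Δd/(αd₀) = 0.3 / (89.3×10⁻⁷ × 161.6) = 207.89 K
T_min = 19.4 + 207.89 = 227.29 °C

T = 227 °C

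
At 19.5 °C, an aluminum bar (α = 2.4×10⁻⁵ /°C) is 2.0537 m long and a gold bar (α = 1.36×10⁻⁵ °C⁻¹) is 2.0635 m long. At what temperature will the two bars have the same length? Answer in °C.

Equal length when α₁L₁ΔT − α₂L₂ΔT = L₂ − L₁ = 9.80×10⁻³ m
α₁L₁ = 4.92888×10⁻⁵, α₂L₂ = 2.80636×10⁻⁵ → Δ(αL) = 2.12252×10⁻⁵ m/K
ΔT = 9.80×10⁻³ / 2.12252×10⁻⁵ = 461.715 K, so T = 19.5 + 461.715 = 481.215 °C

T = 481.2 °C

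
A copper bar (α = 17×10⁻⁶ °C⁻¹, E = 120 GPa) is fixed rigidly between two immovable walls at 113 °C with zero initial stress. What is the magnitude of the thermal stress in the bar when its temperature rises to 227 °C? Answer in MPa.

σ = 233 MPa

Fully constrained: the free strain ε = αΔT is blocked, so σ = Eε = EαΔT.
|ΔT| = 114 K
σ = 120×10⁹ × 17×10⁻⁶ × 114 = 2.33×10⁸ Pa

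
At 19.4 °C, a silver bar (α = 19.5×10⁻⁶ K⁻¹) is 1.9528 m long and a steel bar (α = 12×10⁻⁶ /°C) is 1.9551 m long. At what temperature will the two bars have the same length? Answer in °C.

T = 176.7 °C

Equal length when α₁L₁ΔT − α₂L₂ΔT = L₂ − L₁ = 2.30×10⁻³ m
α₁L₁ = 3.80796×10⁻⁵, α₂L₂ = 2.34612×10⁻⁵ → Δ(αL) = 1.46184×10⁻⁵ m/K
ΔT = 2.30×10⁻³ / 1.46184×10⁻⁵ = 157.336 K, so T = 19.4 + 157.336 = 176.736 °C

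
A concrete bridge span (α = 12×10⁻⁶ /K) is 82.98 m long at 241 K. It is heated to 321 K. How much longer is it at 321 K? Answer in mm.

ΔL = 79.7 mm

|ΔT| = |321 − 241| = 80 K
ΔL = αL₀ΔT = (12×10⁻⁶)(82.98)(80) = 7.97×10⁻² m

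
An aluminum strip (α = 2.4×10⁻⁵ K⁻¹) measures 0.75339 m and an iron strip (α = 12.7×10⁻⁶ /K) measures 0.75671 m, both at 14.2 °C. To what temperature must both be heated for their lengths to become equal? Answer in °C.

Equal length when α₁L₁ΔT − α₂L₂ΔT = L₂ − L₁ = 3.32×10⁻³ m
α₁L₁ = 1.808136×10⁻⁵, α₂L₂ = 9.610217×10⁻⁶ → Δ(αL) = 8.471143×10⁻⁶ m/K
ΔT = 3.32×10⁻³ / 8.471143×10⁻⁶ = 391.919 K, so T = 14.2 + 391.919 = 406.119 °C

T = 406.1 °C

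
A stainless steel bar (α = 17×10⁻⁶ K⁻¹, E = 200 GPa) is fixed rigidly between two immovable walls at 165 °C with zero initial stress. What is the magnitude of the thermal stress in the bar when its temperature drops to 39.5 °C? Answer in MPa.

σ = 427 MPa

Fully constrained: the free strain ε = αΔT is blocked, so σ = Eε = EαΔT.
|ΔT| = 125.5 K
σ = 200×10⁹ × 17×10⁻⁶ × 125.5 = 4.27×10⁸ Pa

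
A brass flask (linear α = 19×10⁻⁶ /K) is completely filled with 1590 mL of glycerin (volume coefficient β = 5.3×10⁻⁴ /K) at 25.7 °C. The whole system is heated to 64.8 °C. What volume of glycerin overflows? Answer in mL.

29.4 mL

The flask also expands: β_container ≈ 3α = 5.7×10⁻⁵ /K
Net overflow = V₀(β_liq − 3α_cont)ΔT
β − 3α = 5.30×10⁻⁴ − 5.7×10⁻⁵ = 4.73×10⁻⁴ /K; ΔT = 39.1 K
ΔV = 1590 × 4.73×10⁻⁴ × 39.1 = 29.4 mL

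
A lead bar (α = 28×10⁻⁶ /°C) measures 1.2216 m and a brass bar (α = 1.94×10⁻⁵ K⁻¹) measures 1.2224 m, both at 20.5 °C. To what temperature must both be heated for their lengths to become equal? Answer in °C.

T = 96.76 °C

Equal length when α₁L₁ΔT − α₂L₂ΔT = L₂ − L₁ = 8.00×10⁻⁴ m
α₁L₁ = 3.42048×10⁻⁵, α₂L₂ = 2.371456×10⁻⁵ → Δ(αL) = 1.049024×10⁻⁵ m/K
ΔT = 8.00×10⁻⁴ / 1.049024×10⁻⁵ = 76.2614 K, so T = 20.5 + 76.2614 = 96.7614 °C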